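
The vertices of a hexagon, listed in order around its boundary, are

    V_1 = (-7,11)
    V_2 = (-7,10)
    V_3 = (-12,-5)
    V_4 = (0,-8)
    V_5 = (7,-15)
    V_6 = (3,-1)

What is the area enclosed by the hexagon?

Cross-terms: 7, 155, 96, 56, 38, 26  ⇒  Σ = 378
Area = |Σ|/2 = 189.

189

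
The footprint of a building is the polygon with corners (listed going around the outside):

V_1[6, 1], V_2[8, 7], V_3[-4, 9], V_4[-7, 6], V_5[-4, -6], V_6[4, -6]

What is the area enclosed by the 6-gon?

163.5

Cross-terms: 34, 100, 39, 66, 48, 40  ⇒  Σ = 327
Area = |Σ|/2 = 163.5.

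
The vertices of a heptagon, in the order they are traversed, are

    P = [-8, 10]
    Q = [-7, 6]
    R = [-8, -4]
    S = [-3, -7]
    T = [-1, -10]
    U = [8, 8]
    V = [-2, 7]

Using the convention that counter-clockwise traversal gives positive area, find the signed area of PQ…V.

P→Q: (-8)(6) − (-7)(10) = 22
Q→R: (-7)(-4) − (-8)(6) = 76
R→S: (-8)(-7) − (-3)(-4) = 44
S→T: (-3)(-10) − (-1)(-7) = 23
T→U: (-1)(8) − (8)(-10) = 72
U→V: (8)(7) − (-2)(8) = 72
V→P: (-2)(10) − (-8)(7) = 36
Σ = 345
Signed area = Σ/2 = 172.5 (positive ⇒ counter-clockwise traversal).

172.5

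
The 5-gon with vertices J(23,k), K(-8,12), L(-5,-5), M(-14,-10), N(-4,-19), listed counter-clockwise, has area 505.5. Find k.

-2

The doubled signed area Σ (x_i y_{i+1} − x_{i+1} y_i) is linear in k.
With k=0 it equals 1019; the coefficient of k is 4 (from the two edges through J).
So 4·k + 1019 = 2·505.5 = 1011 ⇒ k = -2.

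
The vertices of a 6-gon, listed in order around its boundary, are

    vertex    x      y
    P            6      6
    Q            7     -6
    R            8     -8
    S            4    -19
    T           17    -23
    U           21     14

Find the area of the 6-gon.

Apply the shoelace formula: 2A = Σ (x_i·y_{i+1} − x_{i+1}·y_i), indices taken mod 6.
Σ = (-78) + (-8) + (-120) + (231) + (721) + (42) = 788
Area = |Σ|/2 = 394.

394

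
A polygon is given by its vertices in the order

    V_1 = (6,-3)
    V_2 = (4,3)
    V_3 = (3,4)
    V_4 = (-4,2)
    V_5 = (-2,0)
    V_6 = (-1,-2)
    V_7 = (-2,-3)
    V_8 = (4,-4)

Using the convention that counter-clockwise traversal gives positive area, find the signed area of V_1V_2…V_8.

49

Apply the shoelace formula: 2A = Σ (x_i·y_{i+1} − x_{i+1}·y_i), indices taken mod 8.
V_1→V_2: (6)(3) − (4)(-3) = 30
V_2→V_3: (4)(4) − (3)(3) = 7
V_3→V_4: (3)(2) − (-4)(4) = 22
V_4→V_5: (-4)(0) − (-2)(2) = 4
V_5→V_6: (-2)(-2) − (-1)(0) = 4
V_6→V_7: (-1)(-3) − (-2)(-2) = -1
V_7→V_8: (-2)(-4) − (4)(-3) = 20
V_8→V_1: (4)(-3) − (6)(-4) = 12
Σ = 98
Signed area = Σ/2 = 49 (positive ⇒ counter-clockwise traversal).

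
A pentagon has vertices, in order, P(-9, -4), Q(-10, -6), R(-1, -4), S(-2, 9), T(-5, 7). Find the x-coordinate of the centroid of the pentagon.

Apply Gauss's area formula. First the cross-terms c_i = x_i·y_{i+1} − x_{i+1}·y_i:
  14, 34, -17, 31, 83  ⇒  2A = 145, A = 72.5.
Then Σ (x_i + x_{i+1})·c_i = -1968, so x̄ = -1968 / (6·72.5) = -656/145.

-656/145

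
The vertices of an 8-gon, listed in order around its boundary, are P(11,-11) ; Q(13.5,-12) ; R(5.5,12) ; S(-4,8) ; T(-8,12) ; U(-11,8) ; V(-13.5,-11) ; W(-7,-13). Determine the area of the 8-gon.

484

Apply the shoelace (surveyor's) formula: 2A = Σ (x_i·y_{i+1} − x_{i+1}·y_i), indices taken mod 8.
Σ = (16.5) + (228) + (92) + (16) + (68) + (229) + (98.5) + (220) = 968
Area = |Σ|/2 = 484.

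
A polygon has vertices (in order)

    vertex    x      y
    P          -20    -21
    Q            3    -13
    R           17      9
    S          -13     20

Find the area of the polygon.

850.5

P→Q: (-20)(-13) − (3)(-21) = 323
Q→R: (3)(9) − (17)(-13) = 248
R→S: (17)(20) − (-13)(9) = 457
S→P: (-13)(-21) − (-20)(20) = 673
Σ = 1701
Area = |Σ|/2 = 850.5.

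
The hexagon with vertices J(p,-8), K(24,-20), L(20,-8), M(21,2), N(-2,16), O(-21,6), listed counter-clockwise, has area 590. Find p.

10

Write out the shoelace sum; only the two edges meeting at J involve p:
2·Area = [((-21)·(-8) − p·6) + (p·(-20) − 24·(-8))] + 1080
       = -26·p + 1440 = 1180
⇒ p = 10.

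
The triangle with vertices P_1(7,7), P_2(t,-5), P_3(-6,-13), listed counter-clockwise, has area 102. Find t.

The doubled signed area Σ (x_i y_{i+1} − x_{i+1} y_i) is linear in t.
With t=0 it equals -16; the coefficient of t is -20 (from the two edges through P_2).
So -20·t + -16 = 2·102 = 204 ⇒ t = -11.

-11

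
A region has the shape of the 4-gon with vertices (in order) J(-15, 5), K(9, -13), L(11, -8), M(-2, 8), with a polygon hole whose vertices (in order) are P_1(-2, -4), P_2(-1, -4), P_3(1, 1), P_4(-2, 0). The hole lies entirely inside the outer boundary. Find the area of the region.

Outer boundary:
Apply Gauss's area formula: 2A = Σ (x_i·y_{i+1} − x_{i+1}·y_i), indices taken mod 4.
Cross-terms: 150, 71, 72, 110  ⇒  Σ = 403
Area = |Σ|/2 = 201.5.
Hole:
Apply the shoelace formula: 2A = Σ (x_i·y_{i+1} − x_{i+1}·y_i), indices taken mod 4.
Cross-terms: 4, 3, 2, 8  ⇒  Σ = 17
Area = |Σ|/2 = 8.5.
Net area = 201.5 − 8.5 = 193.

193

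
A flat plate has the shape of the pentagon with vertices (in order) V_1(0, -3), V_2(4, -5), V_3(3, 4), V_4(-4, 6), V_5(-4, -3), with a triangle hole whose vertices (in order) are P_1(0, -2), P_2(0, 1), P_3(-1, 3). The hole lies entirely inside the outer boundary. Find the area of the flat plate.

61

Outer boundary:
Apply Gauss's area formula: 2A = Σ (x_i·y_{i+1} − x_{i+1}·y_i), indices taken mod 5.
V_1→V_2: (0)(-5) − (4)(-3) = 12
V_2→V_3: (4)(4) − (3)(-5) = 31
V_3→V_4: (3)(6) − (-4)(4) = 34
V_4→V_5: (-4)(-3) − (-4)(6) = 36
V_5→V_1: (-4)(-3) − (0)(-3) = 12
Σ = 125
Area = |Σ|/2 = 62.5.
Hole:
P_1→P_2: (0)(1) − (0)(-2) = 0
P_2→P_3: (0)(3) − (-1)(1) = 1
P_3→P_1: (-1)(-2) − (0)(3) = 2
Σ = 3
Area = |Σ|/2 = 1.5.
Net area = 62.5 − 1.5 = 61.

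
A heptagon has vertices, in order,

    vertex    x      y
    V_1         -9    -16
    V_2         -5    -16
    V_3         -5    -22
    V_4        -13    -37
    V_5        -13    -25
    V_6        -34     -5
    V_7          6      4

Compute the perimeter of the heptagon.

134

|V_1V_2| = √((4)² + (0)²) = √16 = 4
|V_2V_3| = √((0)² + (-6)²) = √36 = 6
|V_3V_4| = √((-8)² + (-15)²) = √289 = 17
|V_4V_5| = √((0)² + (12)²) = √144 = 12
|V_5V_6| = √((-21)² + (20)²) = √841 = 29
|V_6V_7| = √((40)² + (9)²) = √1681 = 41
|V_7V_1| = √((-15)² + (-20)²) = √625 = 25
Perimeter = 4 + 6 + 17 + 12 + 29 + 41 + 25 = 134.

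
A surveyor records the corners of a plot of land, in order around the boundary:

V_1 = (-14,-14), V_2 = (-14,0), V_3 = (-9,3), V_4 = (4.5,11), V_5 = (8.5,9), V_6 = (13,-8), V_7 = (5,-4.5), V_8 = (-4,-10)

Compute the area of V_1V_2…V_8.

379.5

Apply the surveyor's formula: 2A = Σ (x_i·y_{i+1} − x_{i+1}·y_i), indices taken mod 8.
Σ = (-196) + (-42) + (-112.5) + (-53) + (-185) + (-18.5) + (-68) + (-84) = -759
Area = |Σ|/2 = 379.5.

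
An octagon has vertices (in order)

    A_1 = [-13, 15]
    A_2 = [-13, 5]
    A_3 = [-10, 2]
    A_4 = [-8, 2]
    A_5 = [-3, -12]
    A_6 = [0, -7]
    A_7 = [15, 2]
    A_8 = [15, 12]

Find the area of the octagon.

454.5

Cross-terms: 130, 24, -4, 102, 21, 105, 150, 381  ⇒  Σ = 909
Area = |Σ|/2 = 454.5.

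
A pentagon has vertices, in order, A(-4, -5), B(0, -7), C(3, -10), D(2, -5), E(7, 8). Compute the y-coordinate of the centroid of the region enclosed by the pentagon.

Apply Gauss's area formula. First the cross-terms c_i = x_i·y_{i+1} − x_{i+1}·y_i:
  28, 21, 5, 51, -3  ⇒  2A = 102, A = 51.
Then Σ (y_i + y_{i+1})·c_i = -624, so ȳ = -624 / (6·51) = -104/51.

-104/51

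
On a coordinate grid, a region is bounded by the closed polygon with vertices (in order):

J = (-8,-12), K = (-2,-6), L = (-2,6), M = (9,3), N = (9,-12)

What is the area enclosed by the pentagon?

199.5

J→K: (-8)(-6) − (-2)(-12) = 24
K→L: (-2)(6) − (-2)(-6) = -24
L→M: (-2)(3) − (9)(6) = -60
M→N: (9)(-12) − (9)(3) = -135
N→J: (9)(-12) − (-8)(-12) = -204
Σ = -399
Area = |Σ|/2 = 199.5.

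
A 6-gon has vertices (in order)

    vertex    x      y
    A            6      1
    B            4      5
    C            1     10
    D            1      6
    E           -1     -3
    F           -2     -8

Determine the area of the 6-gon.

Apply the shoelace (surveyor's) formula: 2A = Σ (x_i·y_{i+1} − x_{i+1}·y_i), indices taken mod 6.
Σ = (26) + (35) + (-4) + (3) + (2) + (46) = 108
Area = |Σ|/2 = 54.

54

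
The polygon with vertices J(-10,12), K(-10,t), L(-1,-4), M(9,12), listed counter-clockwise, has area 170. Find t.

8

Write out the shoelace sum; only the two edges meeting at K involve t:
2·Area = [((-10)·t − (-10)·12) + ((-10)·(-4) − (-1)·t)] + 252
       = -9·t + 412 = 340
⇒ t = 8.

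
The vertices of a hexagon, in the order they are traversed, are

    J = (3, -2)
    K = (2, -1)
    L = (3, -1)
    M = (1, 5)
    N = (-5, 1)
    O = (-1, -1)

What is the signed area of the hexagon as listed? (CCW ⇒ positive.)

27.5

Apply the shoelace formula: 2A = Σ (x_i·y_{i+1} − x_{i+1}·y_i), indices taken mod 6.
Cross-terms: 1, 1, 16, 26, 6, 5  ⇒  Σ = 55
Signed area = Σ/2 = 27.5 (positive ⇒ counter-clockwise traversal).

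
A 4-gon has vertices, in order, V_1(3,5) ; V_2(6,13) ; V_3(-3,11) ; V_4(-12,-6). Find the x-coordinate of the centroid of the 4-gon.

Apply Gauss's area formula. First the cross-terms c_i = x_i·y_{i+1} − x_{i+1}·y_i:
  9, 105, 150, -42  ⇒  2A = 222, A = 111.
Then Σ (x_i + x_{i+1})·c_i = -1476, so x̄ = -1476 / (6·111) = -82/37.

-82/37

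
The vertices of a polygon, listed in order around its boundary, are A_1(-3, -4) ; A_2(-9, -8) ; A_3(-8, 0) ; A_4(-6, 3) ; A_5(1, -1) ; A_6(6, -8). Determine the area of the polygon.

73.5

Apply Gauss's area formula: 2A = Σ (x_i·y_{i+1} − x_{i+1}·y_i), indices taken mod 6.
Cross-terms: -12, -64, -24, 3, -2, -48  ⇒  Σ = -147
Area = |Σ|/2 = 73.5.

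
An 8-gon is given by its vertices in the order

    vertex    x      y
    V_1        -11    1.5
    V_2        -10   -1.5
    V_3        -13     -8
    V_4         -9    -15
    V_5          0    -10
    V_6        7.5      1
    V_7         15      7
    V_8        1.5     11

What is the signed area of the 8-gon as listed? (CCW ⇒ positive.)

Apply the shoelace (surveyor's) formula: 2A = Σ (x_i·y_{i+1} − x_{i+1}·y_i), indices taken mod 8.
Σ = (31.5) + (60.5) + (123) + (90) + (75) + (37.5) + (154.5) + (123.25) = 695.25
Signed area = Σ/2 = 347.625 (positive ⇒ counter-clockwise traversal).

347.625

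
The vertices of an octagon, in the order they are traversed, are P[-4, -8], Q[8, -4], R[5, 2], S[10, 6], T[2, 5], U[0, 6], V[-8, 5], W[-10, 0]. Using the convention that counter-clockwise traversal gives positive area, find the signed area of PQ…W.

Apply the shoelace formula: 2A = Σ (x_i·y_{i+1} − x_{i+1}·y_i), indices taken mod 8.
Σ = (80) + (36) + (10) + (38) + (12) + (48) + (50) + (80) = 354
Signed area = Σ/2 = 177 (positive ⇒ counter-clockwise traversal).

177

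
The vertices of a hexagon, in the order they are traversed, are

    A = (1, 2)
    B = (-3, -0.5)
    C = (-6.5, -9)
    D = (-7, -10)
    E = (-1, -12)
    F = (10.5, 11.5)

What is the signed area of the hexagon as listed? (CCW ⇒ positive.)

114.625

Apply the surveyor's formula: 2A = Σ (x_i·y_{i+1} − x_{i+1}·y_i), indices taken mod 6.
Σ = (5.5) + (23.75) + (2) + (74) + (114.5) + (9.5) = 229.25
Signed area = Σ/2 = 114.625 (positive ⇒ counter-clockwise traversal).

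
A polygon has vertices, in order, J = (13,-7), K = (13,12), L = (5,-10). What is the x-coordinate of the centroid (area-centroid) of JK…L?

31/3

Apply Gauss's area formula. First the cross-terms c_i = x_i·y_{i+1} − x_{i+1}·y_i:
  247, -190, 95  ⇒  2A = 152, A = 76.
Then Σ (x_i + x_{i+1})·c_i = 4712, so x̄ = 4712 / (6·76) = 31/3.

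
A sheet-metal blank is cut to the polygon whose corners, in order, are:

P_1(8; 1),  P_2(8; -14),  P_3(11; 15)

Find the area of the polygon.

Apply the shoelace formula: 2A = Σ (x_i·y_{i+1} − x_{i+1}·y_i), indices taken mod 3.
P_1→P_2: (8)(-14) − (8)(1) = -120
P_2→P_3: (8)(15) − (11)(-14) = 274
P_3→P_1: (11)(1) − (8)(15) = -109
Σ = 45
Area = |Σ|/2 = 22.5.

22.5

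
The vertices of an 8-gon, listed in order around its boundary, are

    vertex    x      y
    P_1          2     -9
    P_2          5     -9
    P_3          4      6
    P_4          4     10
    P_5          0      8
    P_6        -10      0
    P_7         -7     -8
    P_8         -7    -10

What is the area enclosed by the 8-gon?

Apply the shoelace formula: 2A = Σ (x_i·y_{i+1} − x_{i+1}·y_i), indices taken mod 8.
Cross-terms: 27, 66, 16, 32, 80, 80, 14, 83  ⇒  Σ = 398
Area = |Σ|/2 = 199.

199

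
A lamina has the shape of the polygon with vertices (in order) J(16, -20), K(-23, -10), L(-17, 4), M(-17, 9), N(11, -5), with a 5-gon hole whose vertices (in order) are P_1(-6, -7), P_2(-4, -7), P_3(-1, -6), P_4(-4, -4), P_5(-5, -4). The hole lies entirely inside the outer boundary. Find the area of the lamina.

551.5

Outer boundary:
Apply the surveyor's formula: 2A = Σ (x_i·y_{i+1} − x_{i+1}·y_i), indices taken mod 5.
Σ = (-620) + (-262) + (-85) + (-14) + (-140) = -1121
Area = |Σ|/2 = 560.5.
Hole:
Cross-terms: 14, 17, -20, -4, 11  ⇒  Σ = 18
Area = |Σ|/2 = 9.
Net area = 560.5 − 9 = 551.5.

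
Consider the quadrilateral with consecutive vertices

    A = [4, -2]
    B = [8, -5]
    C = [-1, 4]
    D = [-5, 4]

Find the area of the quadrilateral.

Apply the surveyor's formula: 2A = Σ (x_i·y_{i+1} − x_{i+1}·y_i), indices taken mod 4.
Σ = (-4) + (27) + (16) + (-6) = 33
Area = |Σ|/2 = 16.5.

16.5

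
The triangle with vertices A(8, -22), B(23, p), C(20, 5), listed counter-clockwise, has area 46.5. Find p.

The doubled signed area Σ (x_i y_{i+1} − x_{i+1} y_i) is linear in p.
With p=0 it equals 141; the coefficient of p is -12 (from the two edges through B).
So -12·p + 141 = 2·46.5 = 93 ⇒ p = 4.

4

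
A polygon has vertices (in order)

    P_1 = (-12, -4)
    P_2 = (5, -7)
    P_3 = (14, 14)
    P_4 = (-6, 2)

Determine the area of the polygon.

216

Apply the shoelace (surveyor's) formula: 2A = Σ (x_i·y_{i+1} − x_{i+1}·y_i), indices taken mod 4.
P_1→P_2: (-12)(-7) − (5)(-4) = 104
P_2→P_3: (5)(14) − (14)(-7) = 168
P_3→P_4: (14)(2) − (-6)(14) = 112
P_4→P_1: (-6)(-4) − (-12)(2) = 48
Σ = 432
Area = |Σ|/2 = 216.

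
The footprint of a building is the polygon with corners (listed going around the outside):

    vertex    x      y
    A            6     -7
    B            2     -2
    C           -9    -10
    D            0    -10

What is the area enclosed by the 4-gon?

Σ = (2) + (-38) + (90) + (60) = 114
Area = |Σ|/2 = 57.

57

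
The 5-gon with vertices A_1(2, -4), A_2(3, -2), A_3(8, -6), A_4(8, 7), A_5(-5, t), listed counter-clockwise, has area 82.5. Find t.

The doubled signed area Σ (x_i y_{i+1} − x_{i+1} y_i) is linear in t.
With t=0 it equals 165; the coefficient of t is 6 (from the two edges through A_5).
So 6·t + 165 = 2·82.5 = 165 ⇒ t = 0.

0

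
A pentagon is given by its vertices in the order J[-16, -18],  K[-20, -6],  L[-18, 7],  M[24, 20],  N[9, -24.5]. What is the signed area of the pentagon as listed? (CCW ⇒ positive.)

Apply the shoelace formula: 2A = Σ (x_i·y_{i+1} − x_{i+1}·y_i), indices taken mod 5.
Cross-terms: -264, -248, -528, -768, -554  ⇒  Σ = -2362
Signed area = Σ/2 = -1181 (negative ⇒ clockwise traversal).

-1181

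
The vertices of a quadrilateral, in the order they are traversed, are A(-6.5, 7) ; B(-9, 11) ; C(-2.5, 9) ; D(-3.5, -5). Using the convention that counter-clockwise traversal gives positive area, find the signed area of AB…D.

A→B: (-6.5)(11) − (-9)(7) = -8.5
B→C: (-9)(9) − (-2.5)(11) = -53.5
C→D: (-2.5)(-5) − (-3.5)(9) = 44
D→A: (-3.5)(7) − (-6.5)(-5) = -57
Σ = -75
Signed area = Σ/2 = -37.5 (negative ⇒ clockwise traversal).

-37.5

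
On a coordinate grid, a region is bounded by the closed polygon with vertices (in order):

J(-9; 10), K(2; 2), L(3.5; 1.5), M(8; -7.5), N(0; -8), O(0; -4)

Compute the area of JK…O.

Apply Gauss's area formula: 2A = Σ (x_i·y_{i+1} − x_{i+1}·y_i), indices taken mod 6.
Σ = (-38) + (-4) + (-38.25) + (-64) + (0) + (-36) = -180.25
Area = |Σ|/2 = 90.125.

90.125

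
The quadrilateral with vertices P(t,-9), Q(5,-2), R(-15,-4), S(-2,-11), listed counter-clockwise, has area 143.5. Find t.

13

Write out the shoelace sum; only the two edges meeting at P involve t:
2·Area = [((-2)·(-9) − t·(-11)) + (t·(-2) − 5·(-9))] + 107
       = 9·t + 170 = 287
⇒ t = 13.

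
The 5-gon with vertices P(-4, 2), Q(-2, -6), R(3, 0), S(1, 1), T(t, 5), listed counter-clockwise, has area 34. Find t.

Write out the shoelace sum; only the two edges meeting at T involve t:
2·Area = [(1·5 − t·1) + (t·2 − (-4)·5)] + 49
       = 1·t + 74 = 68
⇒ t = -6.

-6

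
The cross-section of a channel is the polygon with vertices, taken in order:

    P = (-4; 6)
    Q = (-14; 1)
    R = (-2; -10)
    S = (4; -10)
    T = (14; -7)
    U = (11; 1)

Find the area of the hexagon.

277.5

Σ = (80) + (142) + (60) + (112) + (91) + (70) = 555
Area = |Σ|/2 = 277.5.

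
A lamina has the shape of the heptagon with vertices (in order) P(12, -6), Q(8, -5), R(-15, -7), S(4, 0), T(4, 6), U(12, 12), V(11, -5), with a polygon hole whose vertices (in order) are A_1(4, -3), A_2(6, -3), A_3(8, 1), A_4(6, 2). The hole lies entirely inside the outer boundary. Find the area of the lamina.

146.5

Outer boundary:
Apply Gauss's area formula: 2A = Σ (x_i·y_{i+1} − x_{i+1}·y_i), indices taken mod 7.
Cross-terms: -12, -131, 28, 24, -24, -192, -6  ⇒  Σ = -313
Area = |Σ|/2 = 156.5.
Hole:
Apply the shoelace (surveyor's) formula: 2A = Σ (x_i·y_{i+1} − x_{i+1}·y_i), indices taken mod 4.
Σ = (6) + (30) + (10) + (-26) = 20
Area = |Σ|/2 = 10.
Net area = 156.5 − 10 = 146.5.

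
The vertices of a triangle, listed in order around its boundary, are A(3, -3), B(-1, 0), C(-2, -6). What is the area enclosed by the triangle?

Apply the surveyor's formula: 2A = Σ (x_i·y_{i+1} − x_{i+1}·y_i), indices taken mod 3.
A→B: (3)(0) − (-1)(-3) = -3
B→C: (-1)(-6) − (-2)(0) = 6
C→A: (-2)(-3) − (3)(-6) = 24
Σ = 27
Area = |Σ|/2 = 13.5.

13.5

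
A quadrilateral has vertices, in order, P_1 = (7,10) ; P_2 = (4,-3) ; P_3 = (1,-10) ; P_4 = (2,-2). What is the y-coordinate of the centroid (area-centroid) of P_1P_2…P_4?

Apply the shoelace (surveyor's) formula. First the cross-terms c_i = x_i·y_{i+1} − x_{i+1}·y_i:
  -61, -37, 18, 34  ⇒  2A = -46, A = -23.
Then Σ (y_i + y_{i+1})·c_i = 110, so ȳ = 110 / (6·(-23)) = -55/69.

-55/69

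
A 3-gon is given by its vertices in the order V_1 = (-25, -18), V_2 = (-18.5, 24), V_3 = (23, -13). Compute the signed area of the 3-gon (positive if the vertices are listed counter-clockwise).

V_1→V_2: (-25)(24) − (-18.5)(-18) = -933
V_2→V_3: (-18.5)(-13) − (23)(24) = -311.5
V_3→V_1: (23)(-18) − (-25)(-13) = -739
Σ = -1983.5
Signed area = Σ/2 = -991.75 (negative ⇒ clockwise traversal).

-991.75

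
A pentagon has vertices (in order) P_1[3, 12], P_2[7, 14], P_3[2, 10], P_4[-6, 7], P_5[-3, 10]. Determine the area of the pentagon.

Apply the shoelace (surveyor's) formula: 2A = Σ (x_i·y_{i+1} − x_{i+1}·y_i), indices taken mod 5.
Cross-terms: -42, 42, 74, -39, -66  ⇒  Σ = -31
Area = |Σ|/2 = 15.5.

15.5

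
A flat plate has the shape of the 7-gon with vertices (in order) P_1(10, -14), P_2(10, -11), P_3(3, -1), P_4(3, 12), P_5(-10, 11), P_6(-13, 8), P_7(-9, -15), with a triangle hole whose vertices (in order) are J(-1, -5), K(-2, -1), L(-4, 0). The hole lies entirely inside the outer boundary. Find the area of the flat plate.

Outer boundary:
P_1→P_2: (10)(-11) − (10)(-14) = 30
P_2→P_3: (10)(-1) − (3)(-11) = 23
P_3→P_4: (3)(12) − (3)(-1) = 39
P_4→P_5: (3)(11) − (-10)(12) = 153
P_5→P_6: (-10)(8) − (-13)(11) = 63
P_6→P_7: (-13)(-15) − (-9)(8) = 267
P_7→P_1: (-9)(-14) − (10)(-15) = 276
Σ = 851
Area = |Σ|/2 = 425.5.
Hole:
Apply the surveyor's formula: 2A = Σ (x_i·y_{i+1} − x_{i+1}·y_i), indices taken mod 3.
J→K: (-1)(-1) − (-2)(-5) = -9
K→L: (-2)(0) − (-4)(-1) = -4
L→J: (-4)(-5) − (-1)(0) = 20
Σ = 7
Area = |Σ|/2 = 3.5.
Net area = 425.5 − 3.5 = 422.

422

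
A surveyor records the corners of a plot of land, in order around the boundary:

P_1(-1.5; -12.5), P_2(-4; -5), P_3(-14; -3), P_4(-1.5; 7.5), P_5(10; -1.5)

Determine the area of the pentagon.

Apply the shoelace (surveyor's) formula: 2A = Σ (x_i·y_{i+1} − x_{i+1}·y_i), indices taken mod 5.
Σ = (-42.5) + (-58) + (-109.5) + (-72.75) + (-127.25) = -410
Area = |Σ|/2 = 205.

205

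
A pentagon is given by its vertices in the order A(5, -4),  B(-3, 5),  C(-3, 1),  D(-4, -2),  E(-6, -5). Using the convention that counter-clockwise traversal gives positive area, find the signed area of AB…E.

Σ = (13) + (12) + (10) + (8) + (49) = 92
Signed area = Σ/2 = 46 (positive ⇒ counter-clockwise traversal).

46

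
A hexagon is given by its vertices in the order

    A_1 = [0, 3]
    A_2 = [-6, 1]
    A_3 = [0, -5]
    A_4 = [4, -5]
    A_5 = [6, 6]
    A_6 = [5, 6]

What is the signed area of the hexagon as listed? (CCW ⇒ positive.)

Apply Gauss's area formula: 2A = Σ (x_i·y_{i+1} − x_{i+1}·y_i), indices taken mod 6.
Σ = (18) + (30) + (20) + (54) + (6) + (15) = 143
Signed area = Σ/2 = 71.5 (positive ⇒ counter-clockwise traversal).

71.5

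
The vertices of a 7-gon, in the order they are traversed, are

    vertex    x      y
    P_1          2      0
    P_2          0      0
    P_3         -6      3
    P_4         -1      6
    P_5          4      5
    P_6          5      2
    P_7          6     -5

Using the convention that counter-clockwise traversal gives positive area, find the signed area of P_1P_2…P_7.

Apply the surveyor's formula: 2A = Σ (x_i·y_{i+1} − x_{i+1}·y_i), indices taken mod 7.
Σ = (0) + (0) + (-33) + (-29) + (-17) + (-37) + (10) = -106
Signed area = Σ/2 = -53 (negative ⇒ clockwise traversal).

-53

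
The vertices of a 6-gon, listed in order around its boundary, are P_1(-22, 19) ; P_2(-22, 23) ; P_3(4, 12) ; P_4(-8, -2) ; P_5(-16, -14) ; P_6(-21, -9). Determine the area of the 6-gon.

Σ = (-88) + (-356) + (88) + (80) + (-150) + (-597) = -1023
Area = |Σ|/2 = 511.5.

511.5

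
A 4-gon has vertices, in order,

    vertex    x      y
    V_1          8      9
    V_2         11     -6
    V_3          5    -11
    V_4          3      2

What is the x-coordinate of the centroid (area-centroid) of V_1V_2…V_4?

473/69

Apply Gauss's area formula. First the cross-terms c_i = x_i·y_{i+1} − x_{i+1}·y_i:
  -147, -91, 43, 11  ⇒  2A = -184, A = -92.
Then Σ (x_i + x_{i+1})·c_i = -3784, so x̄ = -3784 / (6·(-92)) = 473/69.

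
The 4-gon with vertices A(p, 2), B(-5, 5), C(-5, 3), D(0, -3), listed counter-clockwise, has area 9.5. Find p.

The doubled signed area Σ (x_i y_{i+1} − x_{i+1} y_i) is linear in p.
With p=0 it equals 35; the coefficient of p is 8 (from the two edges through A).
So 8·p + 35 = 2·9.5 = 19 ⇒ p = -2.

-2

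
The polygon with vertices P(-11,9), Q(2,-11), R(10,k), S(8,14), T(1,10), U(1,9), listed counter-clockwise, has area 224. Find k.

Write out the shoelace sum; only the two edges meeting at R involve k:
2·Area = [(2·k − 10·(-11)) + (10·14 − 8·k)] + 276
       = -6·k + 526 = 448
⇒ k = 13.

13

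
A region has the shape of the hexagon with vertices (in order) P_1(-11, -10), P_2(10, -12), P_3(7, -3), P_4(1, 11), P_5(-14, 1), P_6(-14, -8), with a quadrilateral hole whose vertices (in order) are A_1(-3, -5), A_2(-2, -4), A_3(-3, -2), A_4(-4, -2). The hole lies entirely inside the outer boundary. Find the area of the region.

346.5

Outer boundary:
Σ = (232) + (54) + (80) + (155) + (126) + (52) = 699
Area = |Σ|/2 = 349.5.
Hole:
Apply Gauss's area formula: 2A = Σ (x_i·y_{i+1} − x_{i+1}·y_i), indices taken mod 4.
Cross-terms: 2, -8, -2, 14  ⇒  Σ = 6
Area = |Σ|/2 = 3.
Net area = 349.5 − 3 = 346.5.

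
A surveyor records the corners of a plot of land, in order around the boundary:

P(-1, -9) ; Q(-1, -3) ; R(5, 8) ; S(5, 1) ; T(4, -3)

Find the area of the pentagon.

Σ = (-6) + (7) + (-35) + (-19) + (-39) = -92
Area = |Σ|/2 = 46.

46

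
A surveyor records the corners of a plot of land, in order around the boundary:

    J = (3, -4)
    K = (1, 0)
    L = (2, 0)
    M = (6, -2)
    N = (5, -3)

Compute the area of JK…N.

Apply the surveyor's formula: 2A = Σ (x_i·y_{i+1} − x_{i+1}·y_i), indices taken mod 5.
Σ = (4) + (0) + (-4) + (-8) + (-11) = -19
Area = |Σ|/2 = 9.5.

9.5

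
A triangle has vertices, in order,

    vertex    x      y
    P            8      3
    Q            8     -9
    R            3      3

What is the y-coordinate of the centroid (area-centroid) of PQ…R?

Apply the shoelace formula. First the cross-terms c_i = x_i·y_{i+1} − x_{i+1}·y_i:
  -96, 51, -15  ⇒  2A = -60, A = -30.
Then Σ (y_i + y_{i+1})·c_i = 180, so ȳ = 180 / (6·(-30)) = -1.

-1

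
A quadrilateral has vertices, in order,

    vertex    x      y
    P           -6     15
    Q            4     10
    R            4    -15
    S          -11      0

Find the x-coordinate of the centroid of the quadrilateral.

Apply the shoelace (surveyor's) formula. First the cross-terms c_i = x_i·y_{i+1} − x_{i+1}·y_i:
  -120, -100, -165, -165  ⇒  2A = -550, A = -275.
Then Σ (x_i + x_{i+1})·c_i = 3400, so x̄ = 3400 / (6·(-275)) = -68/33.

-68/33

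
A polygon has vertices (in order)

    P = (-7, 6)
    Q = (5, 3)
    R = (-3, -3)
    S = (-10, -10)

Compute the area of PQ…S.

Apply the surveyor's formula: 2A = Σ (x_i·y_{i+1} − x_{i+1}·y_i), indices taken mod 4.
P→Q: (-7)(3) − (5)(6) = -51
Q→R: (5)(-3) − (-3)(3) = -6
R→S: (-3)(-10) − (-10)(-3) = 0
S→P: (-10)(6) − (-7)(-10) = -130
Σ = -187
Area = |Σ|/2 = 93.5.

93.5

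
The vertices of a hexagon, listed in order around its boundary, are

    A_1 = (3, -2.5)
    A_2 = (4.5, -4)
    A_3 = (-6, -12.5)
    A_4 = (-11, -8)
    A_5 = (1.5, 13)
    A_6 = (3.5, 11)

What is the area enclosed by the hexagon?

186.125

Apply Gauss's area formula: 2A = Σ (x_i·y_{i+1} − x_{i+1}·y_i), indices taken mod 6.
A_1→A_2: (3)(-4) − (4.5)(-2.5) = -0.75
A_2→A_3: (4.5)(-12.5) − (-6)(-4) = -80.25
A_3→A_4: (-6)(-8) − (-11)(-12.5) = -89.5
A_4→A_5: (-11)(13) − (1.5)(-8) = -131
A_5→A_6: (1.5)(11) − (3.5)(13) = -29
A_6→A_1: (3.5)(-2.5) − (3)(11) = -41.75
Σ = -372.25
Area = |Σ|/2 = 186.125.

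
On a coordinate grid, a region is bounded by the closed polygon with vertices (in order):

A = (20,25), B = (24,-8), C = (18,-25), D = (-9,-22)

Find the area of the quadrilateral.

811

Apply the shoelace (surveyor's) formula: 2A = Σ (x_i·y_{i+1} − x_{i+1}·y_i), indices taken mod 4.
A→B: (20)(-8) − (24)(25) = -760
B→C: (24)(-25) − (18)(-8) = -456
C→D: (18)(-22) − (-9)(-25) = -621
D→A: (-9)(25) − (20)(-22) = 215
Σ = -1622
Area = |Σ|/2 = 811.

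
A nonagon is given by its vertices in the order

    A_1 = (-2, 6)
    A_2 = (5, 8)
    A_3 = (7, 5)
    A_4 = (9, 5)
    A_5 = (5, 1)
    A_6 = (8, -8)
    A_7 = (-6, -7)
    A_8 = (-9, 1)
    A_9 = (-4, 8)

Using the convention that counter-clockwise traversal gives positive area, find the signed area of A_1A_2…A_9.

-200

Σ = (-46) + (-31) + (-10) + (-16) + (-48) + (-104) + (-69) + (-68) + (-8) = -400
Signed area = Σ/2 = -200 (negative ⇒ clockwise traversal).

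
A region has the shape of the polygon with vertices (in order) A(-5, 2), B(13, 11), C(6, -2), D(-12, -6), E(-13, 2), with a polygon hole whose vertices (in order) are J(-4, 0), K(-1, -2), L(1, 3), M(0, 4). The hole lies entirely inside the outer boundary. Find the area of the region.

162

Outer boundary:
Apply the shoelace formula: 2A = Σ (x_i·y_{i+1} − x_{i+1}·y_i), indices taken mod 5.
Σ = (-81) + (-92) + (-60) + (-102) + (-16) = -351
Area = |Σ|/2 = 175.5.
Hole:
Apply the surveyor's formula: 2A = Σ (x_i·y_{i+1} − x_{i+1}·y_i), indices taken mod 4.
Σ = (8) + (-1) + (4) + (16) = 27
Area = |Σ|/2 = 13.5.
Net area = 175.5 − 13.5 = 162.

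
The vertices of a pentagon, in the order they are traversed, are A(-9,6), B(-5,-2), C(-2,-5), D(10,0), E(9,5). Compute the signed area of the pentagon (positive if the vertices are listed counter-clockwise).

134

Apply Gauss's area formula: 2A = Σ (x_i·y_{i+1} − x_{i+1}·y_i), indices taken mod 5.
Σ = (48) + (21) + (50) + (50) + (99) = 268
Signed area = Σ/2 = 134 (positive ⇒ counter-clockwise traversal).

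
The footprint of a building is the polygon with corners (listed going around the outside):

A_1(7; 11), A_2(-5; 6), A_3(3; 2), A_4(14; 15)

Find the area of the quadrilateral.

67.5

Apply the surveyor's formula: 2A = Σ (x_i·y_{i+1} − x_{i+1}·y_i), indices taken mod 4.
A_1→A_2: (7)(6) − (-5)(11) = 97
A_2→A_3: (-5)(2) − (3)(6) = -28
A_3→A_4: (3)(15) − (14)(2) = 17
A_4→A_1: (14)(11) − (7)(15) = 49
Σ = 135
Area = |Σ|/2 = 67.5.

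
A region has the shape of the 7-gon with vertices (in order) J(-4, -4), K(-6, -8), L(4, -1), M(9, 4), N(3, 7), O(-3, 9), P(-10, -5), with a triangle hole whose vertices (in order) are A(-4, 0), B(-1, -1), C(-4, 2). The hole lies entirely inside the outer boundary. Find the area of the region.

Outer boundary:
J→K: (-4)(-8) − (-6)(-4) = 8
K→L: (-6)(-1) − (4)(-8) = 38
L→M: (4)(4) − (9)(-1) = 25
M→N: (9)(7) − (3)(4) = 51
N→O: (3)(9) − (-3)(7) = 48
O→P: (-3)(-5) − (-10)(9) = 105
P→J: (-10)(-4) − (-4)(-5) = 20
Σ = 295
Area = |Σ|/2 = 147.5.
Hole:
Apply the shoelace (surveyor's) formula: 2A = Σ (x_i·y_{i+1} − x_{i+1}·y_i), indices taken mod 3.
A→B: (-4)(-1) − (-1)(0) = 4
B→C: (-1)(2) − (-4)(-1) = -6
C→A: (-4)(0) − (-4)(2) = 8
Σ = 6
Area = |Σ|/2 = 3.
Net area = 147.5 − 3 = 144.5.

144.5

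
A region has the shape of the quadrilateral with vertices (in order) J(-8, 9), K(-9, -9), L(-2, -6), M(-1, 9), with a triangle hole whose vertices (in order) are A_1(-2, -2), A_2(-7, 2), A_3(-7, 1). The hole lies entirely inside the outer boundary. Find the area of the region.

111.5

Outer boundary:
Σ = (153) + (36) + (-24) + (63) = 228
Area = |Σ|/2 = 114.
Hole:
Apply the surveyor's formula: 2A = Σ (x_i·y_{i+1} − x_{i+1}·y_i), indices taken mod 3.
A_1→A_2: (-2)(2) − (-7)(-2) = -18
A_2→A_3: (-7)(1) − (-7)(2) = 7
A_3→A_1: (-7)(-2) − (-2)(1) = 16
Σ = 5
Area = |Σ|/2 = 2.5.
Net area = 114 − 2.5 = 111.5.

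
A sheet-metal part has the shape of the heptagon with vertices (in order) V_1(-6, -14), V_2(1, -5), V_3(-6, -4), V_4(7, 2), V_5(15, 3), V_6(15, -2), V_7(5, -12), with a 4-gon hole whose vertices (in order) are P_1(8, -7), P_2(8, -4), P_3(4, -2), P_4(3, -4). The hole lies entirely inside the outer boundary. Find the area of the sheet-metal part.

172.5

Outer boundary:
Apply the surveyor's formula: 2A = Σ (x_i·y_{i+1} − x_{i+1}·y_i), indices taken mod 7.
V_1→V_2: (-6)(-5) − (1)(-14) = 44
V_2→V_3: (1)(-4) − (-6)(-5) = -34
V_3→V_4: (-6)(2) − (7)(-4) = 16
V_4→V_5: (7)(3) − (15)(2) = -9
V_5→V_6: (15)(-2) − (15)(3) = -75
V_6→V_7: (15)(-12) − (5)(-2) = -170
V_7→V_1: (5)(-14) − (-6)(-12) = -142
Σ = -370
Area = |Σ|/2 = 185.
Hole:
Cross-terms: 24, 0, -10, 11  ⇒  Σ = 25
Area = |Σ|/2 = 12.5.
Net area = 185 − 12.5 = 172.5.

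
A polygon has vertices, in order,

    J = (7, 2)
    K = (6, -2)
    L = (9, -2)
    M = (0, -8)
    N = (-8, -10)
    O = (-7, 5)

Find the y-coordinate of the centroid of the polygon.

Apply the surveyor's formula. First the cross-terms c_i = x_i·y_{i+1} − x_{i+1}·y_i:
  -26, 6, -72, -64, -110, -49  ⇒  2A = -315, A = -157.5.
Then Σ (y_i + y_{i+1})·c_i = 2055, so ȳ = 2055 / (6·(-157.5)) = -137/63.

-137/63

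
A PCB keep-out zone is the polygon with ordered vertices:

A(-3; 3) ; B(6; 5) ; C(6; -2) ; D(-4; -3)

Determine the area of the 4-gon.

61

A→B: (-3)(5) − (6)(3) = -33
B→C: (6)(-2) − (6)(5) = -42
C→D: (6)(-3) − (-4)(-2) = -26
D→A: (-4)(3) − (-3)(-3) = -21
Σ = -122
Area = |Σ|/2 = 61.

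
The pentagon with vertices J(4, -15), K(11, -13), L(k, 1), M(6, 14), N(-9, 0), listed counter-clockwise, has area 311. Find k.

9

The doubled signed area Σ (x_i y_{i+1} − x_{i+1} y_i) is linear in k.
With k=0 it equals 379; the coefficient of k is 27 (from the two edges through L).
So 27·k + 379 = 2·311 = 622 ⇒ k = 9.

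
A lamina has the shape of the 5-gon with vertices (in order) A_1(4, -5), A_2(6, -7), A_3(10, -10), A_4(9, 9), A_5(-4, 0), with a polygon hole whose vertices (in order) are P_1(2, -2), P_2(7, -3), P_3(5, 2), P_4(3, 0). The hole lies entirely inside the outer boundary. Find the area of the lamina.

Outer boundary:
Apply the shoelace (surveyor's) formula: 2A = Σ (x_i·y_{i+1} − x_{i+1}·y_i), indices taken mod 5.
Σ = (2) + (10) + (180) + (36) + (20) = 248
Area = |Σ|/2 = 124.
Hole:
Apply the surveyor's formula: 2A = Σ (x_i·y_{i+1} − x_{i+1}·y_i), indices taken mod 4.
Σ = (8) + (29) + (-6) + (-6) = 25
Area = |Σ|/2 = 12.5.
Net area = 124 − 12.5 = 111.5.

111.5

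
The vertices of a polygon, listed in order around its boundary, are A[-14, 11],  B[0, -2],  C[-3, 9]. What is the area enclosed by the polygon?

Apply Gauss's area formula: 2A = Σ (x_i·y_{i+1} − x_{i+1}·y_i), indices taken mod 3.
Σ = (28) + (-6) + (93) = 115
Area = |Σ|/2 = 57.5.

57.5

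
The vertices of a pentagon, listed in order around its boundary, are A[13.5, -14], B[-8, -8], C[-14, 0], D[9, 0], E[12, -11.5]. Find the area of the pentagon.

Σ = (-220) + (-112) + (0) + (-103.5) + (-12.75) = -448.25
Area = |Σ|/2 = 224.125.

224.125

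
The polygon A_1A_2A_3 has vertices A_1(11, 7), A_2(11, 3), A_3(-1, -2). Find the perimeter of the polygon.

|A_1A_2| = √((0)² + (-4)²) = √16 = 4
|A_2A_3| = √((-12)² + (-5)²) = √169 = 13
|A_3A_1| = √((12)² + (9)²) = √225 = 15
Perimeter = 4 + 13 + 15 = 32.

32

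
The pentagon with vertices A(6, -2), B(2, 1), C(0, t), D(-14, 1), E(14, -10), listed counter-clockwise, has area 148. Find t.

8

Write out the shoelace sum; only the two edges meeting at C involve t:
2·Area = [(2·t − 0·1) + (0·1 − (-14)·t)] + 168
       = 16·t + 168 = 296
⇒ t = 8.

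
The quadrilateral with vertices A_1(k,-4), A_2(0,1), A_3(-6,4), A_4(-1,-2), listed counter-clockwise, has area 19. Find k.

The doubled signed area Σ (x_i y_{i+1} − x_{i+1} y_i) is linear in k.
With k=0 it equals 26; the coefficient of k is 3 (from the two edges through A_1).
So 3·k + 26 = 2·19 = 38 ⇒ k = 4.

4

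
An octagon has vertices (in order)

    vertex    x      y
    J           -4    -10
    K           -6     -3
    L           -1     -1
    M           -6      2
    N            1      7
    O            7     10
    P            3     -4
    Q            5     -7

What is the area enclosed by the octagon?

J→K: (-4)(-3) − (-6)(-10) = -48
K→L: (-6)(-1) − (-1)(-3) = 3
L→M: (-1)(2) − (-6)(-1) = -8
M→N: (-6)(7) − (1)(2) = -44
N→O: (1)(10) − (7)(7) = -39
O→P: (7)(-4) − (3)(10) = -58
P→Q: (3)(-7) − (5)(-4) = -1
Q→J: (5)(-10) − (-4)(-7) = -78
Σ = -273
Area = |Σ|/2 = 136.5.

136.5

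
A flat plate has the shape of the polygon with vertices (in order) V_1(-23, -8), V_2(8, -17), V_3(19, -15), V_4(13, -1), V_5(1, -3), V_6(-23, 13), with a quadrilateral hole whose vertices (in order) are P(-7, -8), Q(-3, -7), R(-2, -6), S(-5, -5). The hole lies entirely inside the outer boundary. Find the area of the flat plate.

604.5

Outer boundary:
Apply Gauss's area formula: 2A = Σ (x_i·y_{i+1} − x_{i+1}·y_i), indices taken mod 6.
V_1→V_2: (-23)(-17) − (8)(-8) = 455
V_2→V_3: (8)(-15) − (19)(-17) = 203
V_3→V_4: (19)(-1) − (13)(-15) = 176
V_4→V_5: (13)(-3) − (1)(-1) = -38
V_5→V_6: (1)(13) − (-23)(-3) = -56
V_6→V_1: (-23)(-8) − (-23)(13) = 483
Σ = 1223
Area = |Σ|/2 = 611.5.
Hole:
Apply Gauss's area formula: 2A = Σ (x_i·y_{i+1} − x_{i+1}·y_i), indices taken mod 4.
Σ = (25) + (4) + (-20) + (5) = 14
Area = |Σ|/2 = 7.
Net area = 611.5 − 7 = 604.5.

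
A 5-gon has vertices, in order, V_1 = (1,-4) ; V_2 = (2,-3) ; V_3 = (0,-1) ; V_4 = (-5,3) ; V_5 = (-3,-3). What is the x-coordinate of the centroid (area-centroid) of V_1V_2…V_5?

-62/37

Apply the shoelace formula. First the cross-terms c_i = x_i·y_{i+1} − x_{i+1}·y_i:
  5, -2, -5, 24, 15  ⇒  2A = 37, A = 18.5.
Then Σ (x_i + x_{i+1})·c_i = -186, so x̄ = -186 / (6·18.5) = -62/37.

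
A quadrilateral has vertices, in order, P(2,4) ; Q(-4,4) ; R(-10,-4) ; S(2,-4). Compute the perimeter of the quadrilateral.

|PQ| = √((-6)² + (0)²) = √36 = 6
|QR| = √((-6)² + (-8)²) = √100 = 10
|RS| = √((12)² + (0)²) = √144 = 12
|SP| = √((0)² + (8)²) = √64 = 8
Perimeter = 6 + 10 + 12 + 8 = 36.

36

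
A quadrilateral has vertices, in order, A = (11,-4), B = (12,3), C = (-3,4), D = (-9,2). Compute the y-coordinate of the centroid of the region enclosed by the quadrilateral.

Apply the shoelace formula. First the cross-terms c_i = x_i·y_{i+1} − x_{i+1}·y_i:
  81, 57, 30, 14  ⇒  2A = 182, A = 91.
Then Σ (y_i + y_{i+1})·c_i = 470, so ȳ = 470 / (6·91) = 235/273.

235/273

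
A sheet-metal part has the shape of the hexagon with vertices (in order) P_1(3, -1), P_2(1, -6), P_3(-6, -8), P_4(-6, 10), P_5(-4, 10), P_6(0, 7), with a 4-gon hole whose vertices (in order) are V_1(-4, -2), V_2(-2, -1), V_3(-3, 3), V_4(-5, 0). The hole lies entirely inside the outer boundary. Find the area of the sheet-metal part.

Outer boundary:
Apply the shoelace (surveyor's) formula: 2A = Σ (x_i·y_{i+1} − x_{i+1}·y_i), indices taken mod 6.
Σ = (-17) + (-44) + (-108) + (-20) + (-28) + (-21) = -238
Area = |Σ|/2 = 119.
Hole:
Apply Gauss's area formula: 2A = Σ (x_i·y_{i+1} − x_{i+1}·y_i), indices taken mod 4.
V_1→V_2: (-4)(-1) − (-2)(-2) = 0
V_2→V_3: (-2)(3) − (-3)(-1) = -9
V_3→V_4: (-3)(0) − (-5)(3) = 15
V_4→V_1: (-5)(-2) − (-4)(0) = 10
Σ = 16
Area = |Σ|/2 = 8.
Net area = 119 − 8 = 111.

111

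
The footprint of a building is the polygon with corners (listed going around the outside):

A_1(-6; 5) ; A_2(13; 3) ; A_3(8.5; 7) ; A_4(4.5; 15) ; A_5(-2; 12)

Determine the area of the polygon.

112.25

Apply the shoelace (surveyor's) formula: 2A = Σ (x_i·y_{i+1} − x_{i+1}·y_i), indices taken mod 5.
Σ = (-83) + (65.5) + (96) + (84) + (62) = 224.5
Area = |Σ|/2 = 112.25.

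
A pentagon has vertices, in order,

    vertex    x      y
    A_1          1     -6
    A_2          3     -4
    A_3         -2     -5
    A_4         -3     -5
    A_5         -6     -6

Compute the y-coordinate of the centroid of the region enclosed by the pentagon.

-5.3125

Apply Gauss's area formula. First the cross-terms c_i = x_i·y_{i+1} − x_{i+1}·y_i:
  14, -23, -5, -12, 42  ⇒  2A = 16, A = 8.
Then Σ (y_i + y_{i+1})·c_i = -255, so ȳ = -255 / (6·8) = -5.3125.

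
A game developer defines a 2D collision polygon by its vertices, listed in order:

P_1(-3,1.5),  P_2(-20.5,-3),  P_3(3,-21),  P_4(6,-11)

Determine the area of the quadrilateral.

274.125

Cross-terms: 39.75, 439.5, 93, -24  ⇒  Σ = 548.25
Area = |Σ|/2 = 274.125.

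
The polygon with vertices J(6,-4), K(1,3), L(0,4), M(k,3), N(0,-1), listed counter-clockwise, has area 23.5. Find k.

-3

The doubled signed area Σ (x_i y_{i+1} − x_{i+1} y_i) is linear in k.
With k=0 it equals 32; the coefficient of k is -5 (from the two edges through M).
So -5·k + 32 = 2·23.5 = 47 ⇒ k = -3.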